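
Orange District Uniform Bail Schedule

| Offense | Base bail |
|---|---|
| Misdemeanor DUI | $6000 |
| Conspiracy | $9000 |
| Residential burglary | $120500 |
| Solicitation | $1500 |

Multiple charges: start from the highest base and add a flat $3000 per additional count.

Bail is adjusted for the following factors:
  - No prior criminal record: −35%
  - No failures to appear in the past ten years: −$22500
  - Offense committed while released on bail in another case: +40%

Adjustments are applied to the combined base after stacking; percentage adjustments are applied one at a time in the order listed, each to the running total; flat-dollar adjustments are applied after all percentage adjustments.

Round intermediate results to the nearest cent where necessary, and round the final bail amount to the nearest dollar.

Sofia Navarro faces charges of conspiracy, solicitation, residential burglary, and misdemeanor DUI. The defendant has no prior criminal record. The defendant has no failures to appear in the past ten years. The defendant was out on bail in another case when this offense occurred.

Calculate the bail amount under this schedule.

$95345

Base amounts from the schedule: conspiracy $9000; solicitation $1500; residential burglary $120500; misdemeanor DUI $6000.
Stacking rule: highest base plus $3000 per additional charge. Highest is residential burglary at $120500; 3 additional charges → +$9000. Combined base = $129500.
No prior criminal record (−35%): $129500 × 0.65 = $84175.
Offense committed while released on bail in another case (+40%): $84175 × 1.4 = $117845.
No failures to appear in the past ten years (−$22500 flat): $117845 − $22500 = $95345.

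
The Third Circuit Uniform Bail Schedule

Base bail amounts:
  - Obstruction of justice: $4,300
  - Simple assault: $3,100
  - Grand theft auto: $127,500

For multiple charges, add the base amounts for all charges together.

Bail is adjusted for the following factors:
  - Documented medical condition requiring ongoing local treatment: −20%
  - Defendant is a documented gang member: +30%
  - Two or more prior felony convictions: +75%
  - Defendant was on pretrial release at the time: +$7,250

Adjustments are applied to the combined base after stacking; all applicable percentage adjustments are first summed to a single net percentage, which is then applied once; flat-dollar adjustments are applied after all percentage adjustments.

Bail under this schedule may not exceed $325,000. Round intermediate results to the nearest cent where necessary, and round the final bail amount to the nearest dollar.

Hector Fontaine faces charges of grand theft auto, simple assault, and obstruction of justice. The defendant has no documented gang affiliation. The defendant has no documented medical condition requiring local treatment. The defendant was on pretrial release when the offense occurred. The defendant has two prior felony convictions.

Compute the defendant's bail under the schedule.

Base amounts from the schedule: grand theft auto $127,500; simple assault $3,100; obstruction of justice $4,300.
Stacking rule: sum of all bases. $127,500 + $3,100 + $4,300 = $134,900.
Two or more prior felony convictions (+75%): $134,900 × 1.75 = $236,075.
Defendant was on pretrial release at the time (+$7,250 flat): $236,075 + $7,250 = $243,325.
$243,325 is within the $325,000 maximum.

$243,325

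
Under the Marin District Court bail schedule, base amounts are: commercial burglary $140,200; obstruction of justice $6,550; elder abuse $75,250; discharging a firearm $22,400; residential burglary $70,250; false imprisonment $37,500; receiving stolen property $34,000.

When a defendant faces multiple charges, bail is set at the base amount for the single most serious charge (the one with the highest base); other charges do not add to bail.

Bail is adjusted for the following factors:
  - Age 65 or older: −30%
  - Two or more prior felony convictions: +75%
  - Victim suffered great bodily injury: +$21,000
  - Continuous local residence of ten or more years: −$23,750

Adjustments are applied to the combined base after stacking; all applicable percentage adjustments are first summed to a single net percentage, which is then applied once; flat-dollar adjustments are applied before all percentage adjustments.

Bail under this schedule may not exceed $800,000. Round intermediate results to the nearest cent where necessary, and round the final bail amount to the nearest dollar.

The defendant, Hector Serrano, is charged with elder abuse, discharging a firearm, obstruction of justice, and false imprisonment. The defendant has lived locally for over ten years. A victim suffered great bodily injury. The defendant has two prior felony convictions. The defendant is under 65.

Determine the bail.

$126,875

Base amounts from the schedule: elder abuse $75,250; discharging a firearm $22,400; obstruction of justice $6,550; false imprisonment $37,500.
Stacking rule: use the highest base only. Highest is elder abuse at $75,250. Combined base = $75,250.
Victim suffered great bodily injury (+$21,000 flat): $75,250 + $21,000 = $96,250.
Continuous local residence of ten or more years (−$23,750 flat): $96,250 − $23,750 = $72,500.
Two or more prior felony convictions (+75%): $72,500 × 1.75 = $126,875.
$126,875 is within the $800,000 maximum.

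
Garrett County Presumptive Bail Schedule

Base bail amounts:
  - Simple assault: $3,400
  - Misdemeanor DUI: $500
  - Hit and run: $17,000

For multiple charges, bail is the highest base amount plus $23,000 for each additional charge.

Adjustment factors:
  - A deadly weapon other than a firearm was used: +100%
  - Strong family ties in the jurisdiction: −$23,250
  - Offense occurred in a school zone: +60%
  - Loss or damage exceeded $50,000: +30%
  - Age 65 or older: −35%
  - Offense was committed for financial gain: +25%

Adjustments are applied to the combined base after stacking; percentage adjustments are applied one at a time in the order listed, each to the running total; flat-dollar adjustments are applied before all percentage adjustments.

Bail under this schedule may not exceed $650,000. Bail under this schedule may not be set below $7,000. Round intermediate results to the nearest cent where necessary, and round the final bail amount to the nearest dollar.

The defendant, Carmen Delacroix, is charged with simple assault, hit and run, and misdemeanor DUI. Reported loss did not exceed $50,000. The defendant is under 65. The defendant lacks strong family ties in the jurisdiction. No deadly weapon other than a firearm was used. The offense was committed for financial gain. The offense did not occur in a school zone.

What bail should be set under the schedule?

Base amounts from the schedule: simple assault $3,400; hit and run $17,000; misdemeanor DUI $500.
Stacking rule: highest base plus $23,000 per additional charge. Highest is hit and run at $17,000; 2 additional charges → +$46,000. Combined base = $63,000.
Offense was committed for financial gain (+25%): $63,000 × 1.25 = $78,750.
$78,750 is within the $650,000 maximum.
$78,750 is at or above the $7,000 minimum.

$78,750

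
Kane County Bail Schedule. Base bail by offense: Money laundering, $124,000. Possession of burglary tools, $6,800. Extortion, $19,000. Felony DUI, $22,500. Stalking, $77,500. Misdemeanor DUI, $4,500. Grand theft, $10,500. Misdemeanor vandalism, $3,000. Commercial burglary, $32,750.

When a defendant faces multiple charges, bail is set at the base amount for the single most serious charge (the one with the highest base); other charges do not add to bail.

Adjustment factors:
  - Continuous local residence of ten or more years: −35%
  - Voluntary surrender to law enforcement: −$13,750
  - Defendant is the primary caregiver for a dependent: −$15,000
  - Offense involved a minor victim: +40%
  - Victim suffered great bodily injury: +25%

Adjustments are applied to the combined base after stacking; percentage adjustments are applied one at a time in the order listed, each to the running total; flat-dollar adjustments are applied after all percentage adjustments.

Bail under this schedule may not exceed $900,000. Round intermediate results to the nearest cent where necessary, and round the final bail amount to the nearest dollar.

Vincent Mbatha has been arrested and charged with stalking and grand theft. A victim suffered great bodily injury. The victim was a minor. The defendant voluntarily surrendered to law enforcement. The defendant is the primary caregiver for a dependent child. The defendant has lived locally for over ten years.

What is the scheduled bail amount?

$59,406

Base amounts from the schedule: stalking $77,500; grand theft $10,500.
Stacking rule: use the highest base only. Highest is stalking at $77,500. Combined base = $77,500.
Continuous local residence of ten or more years (−35%): $77,500 × 0.65 = $50,375.
Offense involved a minor victim (+40%): $50,375 × 1.4 = $70,525.
Victim suffered great bodily injury (+25%): $70,525 × 1.25 = $88,156.25.
Voluntary surrender to law enforcement (−$13,750 flat): $88,156.25 − $13,750 = $74,406.25.
Defendant is the primary caregiver for a dependent (−$15,000 flat): $74,406.25 − $15,000 = $59,406.25.
$59,406.25 is within the $900,000 maximum.
Rounded to the nearest dollar: $59,406.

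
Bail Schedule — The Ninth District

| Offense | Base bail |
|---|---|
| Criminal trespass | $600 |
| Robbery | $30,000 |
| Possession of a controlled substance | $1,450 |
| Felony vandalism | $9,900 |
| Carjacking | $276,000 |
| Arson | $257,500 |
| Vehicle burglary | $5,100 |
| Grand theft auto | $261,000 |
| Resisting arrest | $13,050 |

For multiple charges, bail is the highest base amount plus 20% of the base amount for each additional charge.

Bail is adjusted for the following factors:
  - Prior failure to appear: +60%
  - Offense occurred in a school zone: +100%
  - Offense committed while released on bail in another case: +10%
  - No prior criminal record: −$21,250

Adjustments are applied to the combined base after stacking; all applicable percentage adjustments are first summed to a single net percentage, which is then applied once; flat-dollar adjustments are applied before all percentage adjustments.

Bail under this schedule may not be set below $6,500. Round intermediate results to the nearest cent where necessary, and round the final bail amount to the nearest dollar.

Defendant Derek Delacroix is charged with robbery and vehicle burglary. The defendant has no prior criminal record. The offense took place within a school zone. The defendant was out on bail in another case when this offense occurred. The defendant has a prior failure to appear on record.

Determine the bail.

Base amounts from the schedule: robbery $30,000; vehicle burglary $5,100.
Stacking rule: highest base plus 20% of each additional charge. Highest is robbery at $30,000. Additional: $5,100 × 20% = $1,020. Combined base = $30,000 + $1,020 = $31,020.
No prior criminal record (−$21,250 flat): $31,020 − $21,250 = $9,770.
Net percentage adjustment: +60% +100% +10% = +170%. $9,770 × 2.7 = $26,379.
$26,379 is at or above the $6,500 minimum.

$26,379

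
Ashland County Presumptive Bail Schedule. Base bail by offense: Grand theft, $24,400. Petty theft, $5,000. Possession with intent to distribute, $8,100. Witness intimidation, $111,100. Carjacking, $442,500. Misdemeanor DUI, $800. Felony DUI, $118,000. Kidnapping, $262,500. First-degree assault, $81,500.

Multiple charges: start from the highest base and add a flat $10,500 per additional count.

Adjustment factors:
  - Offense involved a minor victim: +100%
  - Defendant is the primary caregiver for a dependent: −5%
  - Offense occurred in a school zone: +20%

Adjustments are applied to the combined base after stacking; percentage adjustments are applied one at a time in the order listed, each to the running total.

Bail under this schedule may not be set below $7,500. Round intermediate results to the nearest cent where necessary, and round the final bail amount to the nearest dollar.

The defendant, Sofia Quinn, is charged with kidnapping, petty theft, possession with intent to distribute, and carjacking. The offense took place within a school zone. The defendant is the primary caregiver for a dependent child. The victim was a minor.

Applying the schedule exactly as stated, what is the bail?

Base amounts from the schedule: kidnapping $262,500; petty theft $5,000; possession with intent to distribute $8,100; carjacking $442,500.
Stacking rule: highest base plus $10,500 per additional charge. Highest is carjacking at $442,500; 3 additional charges → +$31,500. Combined base = $474,000.
Offense involved a minor victim (+100%): $474,000 × 2 = $948,000.
Defendant is the primary caregiver for a dependent (−5%): $948,000 × 0.95 = $900,600.
Offense occurred in a school zone (+20%): $900,600 × 1.2 = $1,080,720.
$1,080,720 is at or above the $7,500 minimum.

$1,080,720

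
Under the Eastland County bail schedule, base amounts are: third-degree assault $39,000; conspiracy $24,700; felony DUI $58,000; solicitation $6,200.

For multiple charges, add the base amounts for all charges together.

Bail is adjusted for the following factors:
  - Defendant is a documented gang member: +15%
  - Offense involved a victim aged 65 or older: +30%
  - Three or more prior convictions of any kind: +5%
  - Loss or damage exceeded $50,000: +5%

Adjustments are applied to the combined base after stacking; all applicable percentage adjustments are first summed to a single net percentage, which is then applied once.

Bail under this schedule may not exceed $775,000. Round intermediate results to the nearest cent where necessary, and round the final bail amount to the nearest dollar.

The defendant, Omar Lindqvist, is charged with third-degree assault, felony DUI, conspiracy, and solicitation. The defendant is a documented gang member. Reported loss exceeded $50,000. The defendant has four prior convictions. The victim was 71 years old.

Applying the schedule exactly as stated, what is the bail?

Base amounts from the schedule: third-degree assault $39,000; felony DUI $58,000; conspiracy $24,700; solicitation $6,200.
Stacking rule: sum of all bases. $39,000 + $58,000 + $24,700 + $6,200 = $127,900.
Net percentage adjustment: +15% +30% +5% +5% = +55%. $127,900 × 1.55 = $198,245.
$198,245 is within the $775,000 maximum.

$198,245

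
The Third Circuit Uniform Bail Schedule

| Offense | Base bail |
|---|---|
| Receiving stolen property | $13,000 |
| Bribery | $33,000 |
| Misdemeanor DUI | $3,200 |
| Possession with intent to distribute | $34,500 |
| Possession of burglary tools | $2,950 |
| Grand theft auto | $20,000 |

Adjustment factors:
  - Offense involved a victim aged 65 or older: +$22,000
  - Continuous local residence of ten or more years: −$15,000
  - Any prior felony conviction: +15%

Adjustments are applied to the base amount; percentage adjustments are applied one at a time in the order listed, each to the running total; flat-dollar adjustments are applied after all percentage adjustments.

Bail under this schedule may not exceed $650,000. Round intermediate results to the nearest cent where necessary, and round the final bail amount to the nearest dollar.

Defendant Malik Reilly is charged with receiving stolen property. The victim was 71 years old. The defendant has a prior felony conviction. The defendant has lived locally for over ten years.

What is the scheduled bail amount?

Base amounts from the schedule: receiving stolen property $13,000.
Single charge. Combined base = $13,000.
Any prior felony conviction (+15%): $13,000 × 1.15 = $14,950.
Offense involved a victim aged 65 or older (+$22,000 flat): $14,950 + $22,000 = $36,950.
Continuous local residence of ten or more years (−$15,000 flat): $36,950 − $15,000 = $21,950.
$21,950 is within the $650,000 maximum.

$21,950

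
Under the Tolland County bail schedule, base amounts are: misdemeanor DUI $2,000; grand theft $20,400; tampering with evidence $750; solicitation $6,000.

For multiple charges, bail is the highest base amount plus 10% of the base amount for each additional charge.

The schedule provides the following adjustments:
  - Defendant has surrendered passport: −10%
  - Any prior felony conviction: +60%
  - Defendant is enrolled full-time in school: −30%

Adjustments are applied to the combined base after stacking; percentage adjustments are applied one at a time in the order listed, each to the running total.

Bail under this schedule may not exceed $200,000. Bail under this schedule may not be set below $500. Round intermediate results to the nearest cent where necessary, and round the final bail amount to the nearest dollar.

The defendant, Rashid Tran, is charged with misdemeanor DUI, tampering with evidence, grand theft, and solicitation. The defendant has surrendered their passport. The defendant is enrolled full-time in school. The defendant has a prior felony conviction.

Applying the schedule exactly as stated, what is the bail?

Base amounts from the schedule: misdemeanor DUI $2,000; tampering with evidence $750; grand theft $20,400; solicitation $6,000.
Stacking rule: highest base plus 10% of each additional charge. Highest is grand theft at $20,400. Additional: $2,000 × 10% = $200; $750 × 10% = $75; $6,000 × 10% = $600. Combined base = $20,400 + $875 = $21,275.
Defendant has surrendered passport (−10%): $21,275 × 0.9 = $19,147.50.
Any prior felony conviction (+60%): $19,147.50 × 1.6 = $30,636.
Defendant is enrolled full-time in school (−30%): $30,636 × 0.7 = $21,445.20.
$21,445.20 is within the $200,000 maximum.
$21,445.20 is at or above the $500 minimum.
Rounded to the nearest dollar: $21,445.

$21,445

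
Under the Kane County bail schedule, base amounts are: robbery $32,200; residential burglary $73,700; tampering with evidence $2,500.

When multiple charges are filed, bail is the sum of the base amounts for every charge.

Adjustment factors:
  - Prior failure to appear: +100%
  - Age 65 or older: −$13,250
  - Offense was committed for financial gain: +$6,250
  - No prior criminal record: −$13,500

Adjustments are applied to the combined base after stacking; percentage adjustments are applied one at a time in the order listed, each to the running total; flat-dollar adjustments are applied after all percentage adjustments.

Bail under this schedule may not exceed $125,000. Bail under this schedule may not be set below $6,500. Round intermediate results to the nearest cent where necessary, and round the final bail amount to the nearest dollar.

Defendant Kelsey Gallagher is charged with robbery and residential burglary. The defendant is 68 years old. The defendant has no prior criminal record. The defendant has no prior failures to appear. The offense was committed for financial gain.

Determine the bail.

$85,400

Base amounts from the schedule: robbery $32,200; residential burglary $73,700.
Stacking rule: sum of all bases. $32,200 + $73,700 = $105,900.
Age 65 or older (−$13,250 flat): $105,900 − $13,250 = $92,650.
Offense was committed for financial gain (+$6,250 flat): $92,650 + $6,250 = $98,900.
No prior criminal record (−$13,500 flat): $98,900 − $13,500 = $85,400.
$85,400 is within the $125,000 maximum.
$85,400 is at or above the $6,500 minimum.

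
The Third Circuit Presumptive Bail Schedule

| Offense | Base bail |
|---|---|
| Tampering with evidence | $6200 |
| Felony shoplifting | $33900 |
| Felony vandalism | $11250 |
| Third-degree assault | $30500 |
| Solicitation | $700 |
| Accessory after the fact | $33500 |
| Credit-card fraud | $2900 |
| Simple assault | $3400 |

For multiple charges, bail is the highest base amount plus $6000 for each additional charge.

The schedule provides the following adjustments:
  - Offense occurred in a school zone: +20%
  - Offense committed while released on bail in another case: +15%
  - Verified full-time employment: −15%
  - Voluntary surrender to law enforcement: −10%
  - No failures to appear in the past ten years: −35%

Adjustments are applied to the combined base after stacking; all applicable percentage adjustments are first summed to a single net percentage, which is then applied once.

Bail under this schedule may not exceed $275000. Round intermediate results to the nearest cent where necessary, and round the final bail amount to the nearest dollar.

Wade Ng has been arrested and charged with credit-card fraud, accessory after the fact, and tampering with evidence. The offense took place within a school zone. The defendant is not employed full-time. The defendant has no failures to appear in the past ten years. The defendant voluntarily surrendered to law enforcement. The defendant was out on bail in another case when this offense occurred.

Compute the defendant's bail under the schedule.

$40950

Base amounts from the schedule: credit-card fraud $2900; accessory after the fact $33500; tampering with evidence $6200.
Stacking rule: highest base plus $6000 per additional charge. Highest is accessory after the fact at $33500; 2 additional charges → +$12000. Combined base = $45500.
Net percentage adjustment: +20% +15% −10% −35% = −10%. $45500 × 0.9 = $40950.
$40950 is within the $275000 maximum.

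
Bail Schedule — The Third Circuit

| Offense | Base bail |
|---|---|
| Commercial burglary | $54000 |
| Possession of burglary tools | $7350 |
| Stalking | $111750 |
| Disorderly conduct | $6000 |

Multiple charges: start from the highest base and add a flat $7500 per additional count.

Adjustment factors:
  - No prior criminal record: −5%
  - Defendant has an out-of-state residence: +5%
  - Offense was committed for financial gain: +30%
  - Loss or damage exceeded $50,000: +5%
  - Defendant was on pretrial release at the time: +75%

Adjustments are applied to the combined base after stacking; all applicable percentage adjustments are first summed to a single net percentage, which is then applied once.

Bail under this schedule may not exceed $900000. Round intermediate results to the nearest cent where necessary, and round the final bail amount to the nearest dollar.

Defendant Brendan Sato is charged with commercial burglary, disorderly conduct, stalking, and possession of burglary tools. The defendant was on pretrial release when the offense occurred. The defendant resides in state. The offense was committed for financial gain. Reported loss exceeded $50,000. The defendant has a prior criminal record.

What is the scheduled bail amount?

$281925

Base amounts from the schedule: commercial burglary $54000; disorderly conduct $6000; stalking $111750; possession of burglary tools $7350.
Stacking rule: highest base plus $7500 per additional charge. Highest is stalking at $111750; 3 additional charges → +$22500. Combined base = $134250.
Net percentage adjustment: +30% +5% +75% = +110%. $134250 × 2.1 = $281925.
$281925 is within the $900000 maximum.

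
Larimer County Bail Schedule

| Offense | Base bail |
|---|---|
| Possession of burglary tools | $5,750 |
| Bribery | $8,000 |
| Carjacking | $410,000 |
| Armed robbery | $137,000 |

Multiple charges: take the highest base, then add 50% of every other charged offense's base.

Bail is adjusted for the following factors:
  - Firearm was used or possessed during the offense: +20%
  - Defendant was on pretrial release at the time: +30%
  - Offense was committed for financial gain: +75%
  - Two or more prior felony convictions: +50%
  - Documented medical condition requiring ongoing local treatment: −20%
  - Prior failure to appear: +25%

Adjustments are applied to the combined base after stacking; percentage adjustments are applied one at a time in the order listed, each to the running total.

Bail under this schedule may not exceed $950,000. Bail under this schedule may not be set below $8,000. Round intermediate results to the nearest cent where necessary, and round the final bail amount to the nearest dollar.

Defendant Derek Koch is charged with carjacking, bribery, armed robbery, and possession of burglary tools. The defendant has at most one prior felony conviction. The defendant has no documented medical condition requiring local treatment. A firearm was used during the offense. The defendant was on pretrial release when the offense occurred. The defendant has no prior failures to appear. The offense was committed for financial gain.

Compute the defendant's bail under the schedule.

Base amounts from the schedule: carjacking $410,000; bribery $8,000; armed robbery $137,000; possession of burglary tools $5,750.
Stacking rule: highest base plus 50% of each additional charge. Highest is carjacking at $410,000. Additional: $8,000 × 50% = $4,000; $137,000 × 50% = $68,500; $5,750 × 50% = $2,875. Combined base = $410,000 + $75,375 = $485,375.
Firearm was used or possessed during the offense (+20%): $485,375 × 1.2 = $582,450.
Defendant was on pretrial release at the time (+30%): $582,450 × 1.3 = $757,185.
Offense was committed for financial gain (+75%): $757,185 × 1.75 = $1,325,073.75.
Result $1,325,073.75 exceeds the maximum of $950,000; bail is capped at $950,000.
$950,000 is at or above the $8,000 minimum.

$950,000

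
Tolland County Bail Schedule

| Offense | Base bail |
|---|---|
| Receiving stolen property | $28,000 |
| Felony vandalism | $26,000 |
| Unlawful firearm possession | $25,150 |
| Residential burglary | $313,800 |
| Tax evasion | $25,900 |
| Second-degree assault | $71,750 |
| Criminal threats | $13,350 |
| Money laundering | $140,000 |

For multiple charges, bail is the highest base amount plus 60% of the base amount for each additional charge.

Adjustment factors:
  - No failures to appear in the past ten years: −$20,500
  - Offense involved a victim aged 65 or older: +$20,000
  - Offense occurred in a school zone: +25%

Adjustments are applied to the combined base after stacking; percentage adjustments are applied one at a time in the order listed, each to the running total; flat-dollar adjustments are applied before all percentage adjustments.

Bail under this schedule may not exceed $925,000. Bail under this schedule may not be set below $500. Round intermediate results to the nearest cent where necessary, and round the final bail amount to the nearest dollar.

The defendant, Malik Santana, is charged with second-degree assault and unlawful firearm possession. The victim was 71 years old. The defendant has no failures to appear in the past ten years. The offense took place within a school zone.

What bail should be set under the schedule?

$107,925

Base amounts from the schedule: second-degree assault $71,750; unlawful firearm possession $25,150.
Stacking rule: highest base plus 60% of each additional charge. Highest is second-degree assault at $71,750. Additional: $25,150 × 60% = $15,090. Combined base = $71,750 + $15,090 = $86,840.
No failures to appear in the past ten years (−$20,500 flat): $86,840 − $20,500 = $66,340.
Offense involved a victim aged 65 or older (+$20,000 flat): $66,340 + $20,000 = $86,340.
Offense occurred in a school zone (+25%): $86,340 × 1.25 = $107,925.
$107,925 is within the $925,000 maximum.
$107,925 is at or above the $500 minimum.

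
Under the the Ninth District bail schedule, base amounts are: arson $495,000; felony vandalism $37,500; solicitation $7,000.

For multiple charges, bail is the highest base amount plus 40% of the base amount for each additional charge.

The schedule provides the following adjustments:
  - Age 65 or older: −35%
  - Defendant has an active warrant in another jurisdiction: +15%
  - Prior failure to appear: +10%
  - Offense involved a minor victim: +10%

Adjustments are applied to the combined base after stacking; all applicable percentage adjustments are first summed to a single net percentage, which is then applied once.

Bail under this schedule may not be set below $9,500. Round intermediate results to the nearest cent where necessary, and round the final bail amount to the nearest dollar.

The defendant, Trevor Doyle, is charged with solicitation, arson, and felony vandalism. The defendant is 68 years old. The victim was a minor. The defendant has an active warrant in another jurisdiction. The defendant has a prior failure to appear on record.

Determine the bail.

$512,800

Base amounts from the schedule: solicitation $7,000; arson $495,000; felony vandalism $37,500.
Stacking rule: highest base plus 40% of each additional charge. Highest is arson at $495,000. Additional: $7,000 × 40% = $2,800; $37,500 × 40% = $15,000. Combined base = $495,000 + $17,800 = $512,800.
Net percentage adjustment: −35% +15% +10% +10% = +0%. $512,800 × 1 = $512,800.
$512,800 is at or above the $9,500 minimum.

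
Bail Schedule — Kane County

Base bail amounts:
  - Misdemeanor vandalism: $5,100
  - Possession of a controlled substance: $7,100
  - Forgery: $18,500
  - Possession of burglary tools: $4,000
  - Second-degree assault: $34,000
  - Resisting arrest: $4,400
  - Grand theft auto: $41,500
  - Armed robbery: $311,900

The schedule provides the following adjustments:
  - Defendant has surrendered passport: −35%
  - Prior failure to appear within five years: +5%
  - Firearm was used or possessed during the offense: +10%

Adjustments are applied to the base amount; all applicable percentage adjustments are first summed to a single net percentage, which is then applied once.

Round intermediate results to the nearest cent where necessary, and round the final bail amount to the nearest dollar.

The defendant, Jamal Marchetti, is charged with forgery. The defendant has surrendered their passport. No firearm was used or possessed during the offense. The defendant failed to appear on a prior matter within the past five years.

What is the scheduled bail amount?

Base amounts from the schedule: forgery $18,500.
Single charge. Combined base = $18,500.
Net percentage adjustment: −35% +5% = −30%. $18,500 × 0.7 = $12,950.

$12,950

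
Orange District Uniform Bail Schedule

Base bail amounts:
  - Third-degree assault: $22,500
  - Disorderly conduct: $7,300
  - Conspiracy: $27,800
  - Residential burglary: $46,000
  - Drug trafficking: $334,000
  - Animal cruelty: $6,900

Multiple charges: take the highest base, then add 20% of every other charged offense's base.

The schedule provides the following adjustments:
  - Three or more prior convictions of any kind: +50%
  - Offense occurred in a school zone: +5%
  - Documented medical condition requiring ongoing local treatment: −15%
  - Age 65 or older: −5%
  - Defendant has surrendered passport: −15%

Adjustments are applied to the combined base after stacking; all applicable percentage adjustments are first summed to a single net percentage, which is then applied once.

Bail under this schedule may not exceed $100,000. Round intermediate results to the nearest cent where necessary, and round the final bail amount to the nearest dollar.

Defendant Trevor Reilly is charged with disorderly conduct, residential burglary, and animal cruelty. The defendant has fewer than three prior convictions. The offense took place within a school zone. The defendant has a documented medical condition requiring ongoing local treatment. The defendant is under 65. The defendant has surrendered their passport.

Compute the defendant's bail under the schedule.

$36,630

Base amounts from the schedule: disorderly conduct $7,300; residential burglary $46,000; animal cruelty $6,900.
Stacking rule: highest base plus 20% of each additional charge. Highest is residential burglary at $46,000. Additional: $7,300 × 20% = $1,460; $6,900 × 20% = $1,380. Combined base = $46,000 + $2,840 = $48,840.
Net percentage adjustment: +5% −15% −15% = −25%. $48,840 × 0.75 = $36,630.
$36,630 is within the $100,000 maximum.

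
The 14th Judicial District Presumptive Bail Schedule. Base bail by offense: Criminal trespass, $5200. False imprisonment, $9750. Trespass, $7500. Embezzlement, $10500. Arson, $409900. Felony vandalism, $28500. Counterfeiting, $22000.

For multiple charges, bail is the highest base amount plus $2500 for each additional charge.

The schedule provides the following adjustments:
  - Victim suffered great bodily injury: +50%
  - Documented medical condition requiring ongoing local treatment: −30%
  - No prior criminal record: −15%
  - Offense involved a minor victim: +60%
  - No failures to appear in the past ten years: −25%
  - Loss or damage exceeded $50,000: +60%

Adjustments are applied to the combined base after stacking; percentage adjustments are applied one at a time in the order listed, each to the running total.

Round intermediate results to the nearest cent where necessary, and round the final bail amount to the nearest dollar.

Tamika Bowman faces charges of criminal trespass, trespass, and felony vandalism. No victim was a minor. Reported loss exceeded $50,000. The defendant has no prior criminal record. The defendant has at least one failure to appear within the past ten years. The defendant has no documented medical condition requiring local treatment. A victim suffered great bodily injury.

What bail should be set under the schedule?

Base amounts from the schedule: criminal trespass $5200; trespass $7500; felony vandalism $28500.
Stacking rule: highest base plus $2500 per additional charge. Highest is felony vandalism at $28500; 2 additional charges → +$5000. Combined base = $33500.
Victim suffered great bodily injury (+50%): $33500 × 1.5 = $50250.
No prior criminal record (−15%): $50250 × 0.85 = $42712.50.
Loss or damage exceeded $50,000 (+60%): $42712.50 × 1.6 = $68340.

$68340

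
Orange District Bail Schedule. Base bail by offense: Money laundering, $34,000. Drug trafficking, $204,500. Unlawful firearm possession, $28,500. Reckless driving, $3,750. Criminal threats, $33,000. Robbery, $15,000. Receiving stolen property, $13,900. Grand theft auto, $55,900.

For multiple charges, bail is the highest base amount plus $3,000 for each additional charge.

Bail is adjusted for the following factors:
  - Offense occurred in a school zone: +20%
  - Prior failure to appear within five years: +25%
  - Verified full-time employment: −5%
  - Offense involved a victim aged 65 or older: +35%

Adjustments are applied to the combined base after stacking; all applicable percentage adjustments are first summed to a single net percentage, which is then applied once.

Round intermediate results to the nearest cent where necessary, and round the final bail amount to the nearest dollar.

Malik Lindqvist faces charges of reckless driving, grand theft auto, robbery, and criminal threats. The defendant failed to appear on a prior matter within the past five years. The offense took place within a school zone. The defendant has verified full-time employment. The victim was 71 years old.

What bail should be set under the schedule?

$113,575

Base amounts from the schedule: reckless driving $3,750; grand theft auto $55,900; robbery $15,000; criminal threats $33,000.
Stacking rule: highest base plus $3,000 per additional charge. Highest is grand theft auto at $55,900; 3 additional charges → +$9,000. Combined base = $64,900.
Net percentage adjustment: +20% +25% −5% +35% = +75%. $64,900 × 1.75 = $113,575.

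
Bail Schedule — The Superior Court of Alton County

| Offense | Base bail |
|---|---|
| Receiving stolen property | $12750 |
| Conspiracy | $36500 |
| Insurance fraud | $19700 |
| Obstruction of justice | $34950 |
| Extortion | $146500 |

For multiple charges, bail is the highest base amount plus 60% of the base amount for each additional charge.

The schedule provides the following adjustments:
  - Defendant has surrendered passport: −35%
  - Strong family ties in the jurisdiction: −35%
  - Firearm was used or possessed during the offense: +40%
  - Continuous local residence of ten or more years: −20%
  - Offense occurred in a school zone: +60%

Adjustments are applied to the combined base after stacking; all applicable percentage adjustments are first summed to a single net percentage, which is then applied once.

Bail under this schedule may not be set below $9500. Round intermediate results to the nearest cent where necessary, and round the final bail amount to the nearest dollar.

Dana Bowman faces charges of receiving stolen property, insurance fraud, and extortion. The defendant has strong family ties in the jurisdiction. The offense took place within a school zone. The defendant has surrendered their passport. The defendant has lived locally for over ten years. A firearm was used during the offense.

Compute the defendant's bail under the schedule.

Base amounts from the schedule: receiving stolen property $12750; insurance fraud $19700; extortion $146500.
Stacking rule: highest base plus 60% of each additional charge. Highest is extortion at $146500. Additional: $12750 × 60% = $7650; $19700 × 60% = $11820. Combined base = $146500 + $19470 = $165970.
Net percentage adjustment: −35% −35% +40% −20% +60% = +10%. $165970 × 1.1 = $182567.
$182567 is at or above the $9500 minimum.

$182567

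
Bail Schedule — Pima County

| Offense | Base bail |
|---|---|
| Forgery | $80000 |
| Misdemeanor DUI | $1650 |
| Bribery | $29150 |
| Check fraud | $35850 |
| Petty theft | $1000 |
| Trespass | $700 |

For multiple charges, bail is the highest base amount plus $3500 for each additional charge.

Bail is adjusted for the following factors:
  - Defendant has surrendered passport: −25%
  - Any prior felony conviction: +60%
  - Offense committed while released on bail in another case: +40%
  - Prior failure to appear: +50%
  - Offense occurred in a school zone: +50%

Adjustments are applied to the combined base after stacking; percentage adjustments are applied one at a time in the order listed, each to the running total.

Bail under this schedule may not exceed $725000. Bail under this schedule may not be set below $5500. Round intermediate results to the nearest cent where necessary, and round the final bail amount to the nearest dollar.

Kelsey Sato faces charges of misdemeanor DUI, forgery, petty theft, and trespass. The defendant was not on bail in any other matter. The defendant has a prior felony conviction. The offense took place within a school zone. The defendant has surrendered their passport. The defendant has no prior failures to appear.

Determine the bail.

Base amounts from the schedule: misdemeanor DUI $1650; forgery $80000; petty theft $1000; trespass $700.
Stacking rule: highest base plus $3500 per additional charge. Highest is forgery at $80000; 3 additional charges → +$10500. Combined base = $90500.
Defendant has surrendered passport (−25%): $90500 × 0.75 = $67875.
Any prior felony conviction (+60%): $67875 × 1.6 = $108600.
Offense occurred in a school zone (+50%): $108600 × 1.5 = $162900.
$162900 is within the $725000 maximum.
$162900 is at or above the $5500 minimum.

$162900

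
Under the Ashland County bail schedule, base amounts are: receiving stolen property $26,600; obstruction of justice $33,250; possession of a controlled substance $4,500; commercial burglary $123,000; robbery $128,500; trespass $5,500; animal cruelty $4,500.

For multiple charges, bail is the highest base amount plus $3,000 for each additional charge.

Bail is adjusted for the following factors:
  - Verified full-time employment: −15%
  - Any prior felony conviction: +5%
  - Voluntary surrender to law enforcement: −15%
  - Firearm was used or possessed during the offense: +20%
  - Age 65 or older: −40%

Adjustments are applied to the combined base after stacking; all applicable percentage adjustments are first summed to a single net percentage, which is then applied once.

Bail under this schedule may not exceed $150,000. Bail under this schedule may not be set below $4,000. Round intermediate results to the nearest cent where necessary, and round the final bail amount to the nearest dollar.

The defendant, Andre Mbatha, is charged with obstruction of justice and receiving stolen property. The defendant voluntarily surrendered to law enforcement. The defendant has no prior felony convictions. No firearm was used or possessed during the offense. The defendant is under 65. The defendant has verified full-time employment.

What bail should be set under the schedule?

$25,375

Base amounts from the schedule: obstruction of justice $33,250; receiving stolen property $26,600.
Stacking rule: highest base plus $3,000 per additional charge. Highest is obstruction of justice at $33,250; 1 additional charge → +$3,000. Combined base = $36,250.
Net percentage adjustment: −15% −15% = −30%. $36,250 × 0.7 = $25,375.
$25,375 is within the $150,000 maximum.
$25,375 is at or above the $4,000 minimum.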